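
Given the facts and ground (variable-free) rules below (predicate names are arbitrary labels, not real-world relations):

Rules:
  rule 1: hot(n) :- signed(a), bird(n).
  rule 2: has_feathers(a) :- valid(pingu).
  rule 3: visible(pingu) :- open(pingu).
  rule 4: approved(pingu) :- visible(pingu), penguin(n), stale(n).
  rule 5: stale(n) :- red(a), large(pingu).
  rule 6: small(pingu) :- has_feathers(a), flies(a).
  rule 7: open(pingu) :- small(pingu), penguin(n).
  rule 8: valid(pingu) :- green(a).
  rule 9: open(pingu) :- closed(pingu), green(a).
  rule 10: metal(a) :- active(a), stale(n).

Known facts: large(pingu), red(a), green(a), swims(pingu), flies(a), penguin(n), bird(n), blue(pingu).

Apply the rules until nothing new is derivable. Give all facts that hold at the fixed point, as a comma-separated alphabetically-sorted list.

approved(pingu), bird(n), blue(pingu), flies(a), green(a), has_feathers(a), large(pingu), open(pingu), penguin(n), red(a), small(pingu), stale(n), swims(pingu), valid(pingu), visible(pingu)

Round 1 — rule 5, rule 8, derive stale(n), valid(pingu).
Round 2 — rule 2, derive has_feathers(a).
Round 3 — rule 6, derive small(pingu).
Round 4 — rule 7, derive open(pingu).
Round 5 — rule 3, derive visible(pingu).
Round 6 — rule 4, derive approved(pingu).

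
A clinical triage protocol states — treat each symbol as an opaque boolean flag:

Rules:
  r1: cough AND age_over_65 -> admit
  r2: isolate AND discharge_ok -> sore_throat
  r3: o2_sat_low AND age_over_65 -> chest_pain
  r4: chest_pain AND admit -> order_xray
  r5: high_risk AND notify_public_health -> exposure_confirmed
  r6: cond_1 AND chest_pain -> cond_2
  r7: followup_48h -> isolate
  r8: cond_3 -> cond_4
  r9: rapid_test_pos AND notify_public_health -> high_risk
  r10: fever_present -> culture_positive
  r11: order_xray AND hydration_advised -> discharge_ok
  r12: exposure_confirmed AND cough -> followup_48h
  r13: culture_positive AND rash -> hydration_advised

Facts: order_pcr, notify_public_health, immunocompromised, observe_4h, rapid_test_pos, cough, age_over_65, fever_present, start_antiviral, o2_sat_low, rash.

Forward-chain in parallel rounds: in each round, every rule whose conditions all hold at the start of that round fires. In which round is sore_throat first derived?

[1] r1 [cough AND age_over_65 -> admit]; r3 [o2_sat_low AND age_over_65 -> chest_pain]; r9 [rapid_test_pos AND notify_public_health -> high_risk]; r10 [fever_present -> culture_positive]. ⇒ new: admit, chest_pain, high_risk, culture_positive.
[2] r4 [chest_pain AND admit -> order_xray]; r5 [high_risk AND notify_public_health -> exposure_confirmed]; r13 [culture_positive AND rash -> hydration_advised]. ⇒ new: order_xray, exposure_confirmed, hydration_advised.
[3] r11 [order_xray AND hydration_advised -> discharge_ok]; r12 [exposure_confirmed AND cough -> followup_48h]. ⇒ new: discharge_ok, followup_48h.
[4] r7 [followup_48h -> isolate]. ⇒ new: isolate.
[5] r2 [isolate AND discharge_ok -> sore_throat]. ⇒ new: sore_throat.
sore_throat first appears in round 5.

5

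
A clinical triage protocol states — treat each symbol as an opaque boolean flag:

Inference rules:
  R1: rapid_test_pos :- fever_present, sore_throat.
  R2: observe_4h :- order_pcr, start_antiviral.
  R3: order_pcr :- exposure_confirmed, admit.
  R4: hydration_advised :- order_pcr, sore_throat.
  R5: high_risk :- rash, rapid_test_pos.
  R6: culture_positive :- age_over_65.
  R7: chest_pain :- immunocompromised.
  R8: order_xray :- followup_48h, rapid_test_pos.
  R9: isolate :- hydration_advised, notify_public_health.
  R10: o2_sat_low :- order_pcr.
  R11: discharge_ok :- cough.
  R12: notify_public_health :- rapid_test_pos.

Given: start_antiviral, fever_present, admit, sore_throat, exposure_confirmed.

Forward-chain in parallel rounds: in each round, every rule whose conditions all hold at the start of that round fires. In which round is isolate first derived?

3

Round 1: R1 [rapid_test_pos :- fever_present, sore_throat.]; R3 [order_pcr :- exposure_confirmed, admit.]. New: rapid_test_pos, order_pcr.
Round 2: R2 [observe_4h :- order_pcr, start_antiviral.]; R4 [hydration_advised :- order_pcr, sore_throat.]; R10 [o2_sat_low :- order_pcr.]; R12 [notify_public_health :- rapid_test_pos.]. New: observe_4h, hydration_advised, o2_sat_low, notify_public_health.
Round 3: R9 [isolate :- hydration_advised, notify_public_health.]. New: isolate.
isolate first appears in round 3.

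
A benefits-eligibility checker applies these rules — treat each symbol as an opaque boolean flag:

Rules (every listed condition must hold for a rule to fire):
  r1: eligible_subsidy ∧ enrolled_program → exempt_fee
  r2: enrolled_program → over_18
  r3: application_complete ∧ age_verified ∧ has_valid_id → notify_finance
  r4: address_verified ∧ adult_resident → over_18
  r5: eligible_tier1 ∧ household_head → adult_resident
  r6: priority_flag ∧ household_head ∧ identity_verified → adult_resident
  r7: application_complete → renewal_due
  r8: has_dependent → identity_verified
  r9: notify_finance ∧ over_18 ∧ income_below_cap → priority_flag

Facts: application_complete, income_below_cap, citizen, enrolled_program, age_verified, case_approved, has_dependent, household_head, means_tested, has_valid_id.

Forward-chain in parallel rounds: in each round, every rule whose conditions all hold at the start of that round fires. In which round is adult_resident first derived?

3

Round 1: r2 [enrolled_program → over_18]; r3 [application_complete ∧ age_verified ∧ has_valid_id → notify_finance]; r7 [application_complete → renewal_due]; r8 [has_dependent → identity_verified]. New: over_18, notify_finance, renewal_due, identity_verified.
Round 2: r9 [notify_finance ∧ over_18 ∧ income_below_cap → priority_flag]. New: priority_flag.
Round 3: r6 [priority_flag ∧ household_head ∧ identity_verified → adult_resident]. New: adult_resident.
adult_resident first appears in round 3.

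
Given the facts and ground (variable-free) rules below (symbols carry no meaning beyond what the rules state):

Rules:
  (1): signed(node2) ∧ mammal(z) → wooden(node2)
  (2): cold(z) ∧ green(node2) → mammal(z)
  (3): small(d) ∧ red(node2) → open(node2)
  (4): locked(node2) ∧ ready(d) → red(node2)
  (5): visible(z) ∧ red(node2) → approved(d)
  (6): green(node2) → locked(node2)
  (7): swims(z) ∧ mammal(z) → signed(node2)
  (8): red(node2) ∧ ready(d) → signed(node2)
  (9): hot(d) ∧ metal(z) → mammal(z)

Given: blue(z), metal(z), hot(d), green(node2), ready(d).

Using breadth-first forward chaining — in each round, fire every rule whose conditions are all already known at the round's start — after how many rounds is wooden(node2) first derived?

4

Round 1 fires (6), (9), giving locked(node2), mammal(z).
Round 2 fires (4), giving red(node2).
Round 3 fires (8), giving signed(node2).
Round 4 fires (1), giving wooden(node2).
wooden(node2) first appears in round 4.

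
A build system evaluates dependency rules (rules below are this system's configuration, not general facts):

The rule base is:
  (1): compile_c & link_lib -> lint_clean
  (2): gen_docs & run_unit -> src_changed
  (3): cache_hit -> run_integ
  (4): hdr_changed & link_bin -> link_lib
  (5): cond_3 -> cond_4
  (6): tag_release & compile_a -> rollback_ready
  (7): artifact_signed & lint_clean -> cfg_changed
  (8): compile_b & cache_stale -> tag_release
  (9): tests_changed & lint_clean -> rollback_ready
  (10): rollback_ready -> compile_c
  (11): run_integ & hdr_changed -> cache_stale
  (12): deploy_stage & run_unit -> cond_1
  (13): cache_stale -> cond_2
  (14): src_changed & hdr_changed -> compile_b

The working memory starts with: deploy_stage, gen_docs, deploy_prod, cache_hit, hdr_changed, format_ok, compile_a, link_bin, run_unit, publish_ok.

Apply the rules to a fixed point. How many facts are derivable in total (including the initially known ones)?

21

Round 1 fires (2), (3), (4), (12), giving src_changed, run_integ, link_lib, cond_1.
Round 2 fires (11), (14), giving cache_stale, compile_b.
Round 3 fires (8), (13), giving tag_release, cond_2.
Round 4 fires (6), giving rollback_ready.
Round 5 fires (10), giving compile_c.
Round 6 fires (1), giving lint_clean.
Closure: {cache_hit, cache_stale, compile_a, compile_b, compile_c, cond_1, cond_2, deploy_prod, deploy_stage, format_ok, gen_docs, hdr_changed, link_bin, link_lib, lint_clean, publish_ok, rollback_ready, run_integ, run_unit, src_changed, tag_release} — 21 facts.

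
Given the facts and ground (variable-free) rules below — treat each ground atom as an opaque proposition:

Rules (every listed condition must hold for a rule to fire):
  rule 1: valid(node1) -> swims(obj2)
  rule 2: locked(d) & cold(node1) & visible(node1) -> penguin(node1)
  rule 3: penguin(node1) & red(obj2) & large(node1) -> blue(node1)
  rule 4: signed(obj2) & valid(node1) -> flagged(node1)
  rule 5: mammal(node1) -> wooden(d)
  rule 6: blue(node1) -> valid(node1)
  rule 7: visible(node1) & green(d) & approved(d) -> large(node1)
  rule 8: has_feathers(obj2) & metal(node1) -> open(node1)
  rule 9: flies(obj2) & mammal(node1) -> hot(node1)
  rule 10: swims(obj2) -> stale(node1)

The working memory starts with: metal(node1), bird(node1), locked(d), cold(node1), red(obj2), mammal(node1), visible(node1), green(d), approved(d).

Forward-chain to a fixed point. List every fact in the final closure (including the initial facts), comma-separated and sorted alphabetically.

[1] rule 2 [locked(d) & cold(node1) & visible(node1) -> penguin(node1)]; rule 5 [mammal(node1) -> wooden(d)]; rule 7 [visible(node1) & green(d) & approved(d) -> large(node1)]. ⇒ new: penguin(node1), wooden(d), large(node1).
[2] rule 3 [penguin(node1) & red(obj2) & large(node1) -> blue(node1)]. ⇒ new: blue(node1).
[3] rule 6 [blue(node1) -> valid(node1)]. ⇒ new: valid(node1).
[4] rule 1 [valid(node1) -> swims(obj2)]. ⇒ new: swims(obj2).
[5] rule 10 [swims(obj2) -> stale(node1)]. ⇒ new: stale(node1).

approved(d), bird(node1), blue(node1), cold(node1), green(d), large(node1), locked(d), mammal(node1), metal(node1), penguin(node1), red(obj2), stale(node1), swims(obj2), valid(node1), visible(node1), wooden(d)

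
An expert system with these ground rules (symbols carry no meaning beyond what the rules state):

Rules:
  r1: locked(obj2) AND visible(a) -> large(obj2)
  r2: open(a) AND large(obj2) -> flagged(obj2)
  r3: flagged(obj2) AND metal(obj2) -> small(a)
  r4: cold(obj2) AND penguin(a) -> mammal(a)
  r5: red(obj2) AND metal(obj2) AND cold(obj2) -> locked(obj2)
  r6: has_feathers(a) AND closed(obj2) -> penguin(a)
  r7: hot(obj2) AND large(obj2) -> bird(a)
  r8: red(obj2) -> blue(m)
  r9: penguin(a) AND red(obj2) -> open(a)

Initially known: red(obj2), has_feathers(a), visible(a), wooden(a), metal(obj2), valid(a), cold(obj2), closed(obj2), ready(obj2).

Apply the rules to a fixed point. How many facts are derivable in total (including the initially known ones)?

Round 1: r5 [red(obj2) AND metal(obj2) AND cold(obj2) -> locked(obj2)]; r6 [has_feathers(a) AND closed(obj2) -> penguin(a)]; r8 [red(obj2) -> blue(m)]. Adds locked(obj2), penguin(a), blue(m).
Round 2: r1 [locked(obj2) AND visible(a) -> large(obj2)]; r4 [cold(obj2) AND penguin(a) -> mammal(a)]; r9 [penguin(a) AND red(obj2) -> open(a)]. Adds large(obj2), mammal(a), open(a).
Round 3: r2 [open(a) AND large(obj2) -> flagged(obj2)]. Adds flagged(obj2).
Round 4: r3 [flagged(obj2) AND metal(obj2) -> small(a)]. Adds small(a).
Closure: {blue(m), closed(obj2), cold(obj2), flagged(obj2), has_feathers(a), large(obj2), locked(obj2), mammal(a), metal(obj2), open(a), penguin(a), ready(obj2), red(obj2), small(a), valid(a), visible(a), wooden(a)} — 17 facts.

17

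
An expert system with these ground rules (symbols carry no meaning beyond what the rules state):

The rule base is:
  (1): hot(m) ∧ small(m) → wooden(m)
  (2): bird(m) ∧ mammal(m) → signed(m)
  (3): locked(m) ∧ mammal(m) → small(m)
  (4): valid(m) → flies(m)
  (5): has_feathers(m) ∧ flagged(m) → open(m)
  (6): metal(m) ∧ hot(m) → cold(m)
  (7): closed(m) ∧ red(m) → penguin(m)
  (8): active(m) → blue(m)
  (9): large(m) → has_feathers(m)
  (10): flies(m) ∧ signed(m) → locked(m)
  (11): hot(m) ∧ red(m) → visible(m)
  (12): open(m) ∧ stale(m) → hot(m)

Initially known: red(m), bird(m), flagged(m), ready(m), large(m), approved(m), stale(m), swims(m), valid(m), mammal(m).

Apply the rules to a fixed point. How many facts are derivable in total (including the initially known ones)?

Round 1: (2) [bird(m) ∧ mammal(m) → signed(m)]; (4) [valid(m) → flies(m)]; (9) [large(m) → has_feathers(m)]. Adds signed(m), flies(m), has_feathers(m).
Round 2: (5) [has_feathers(m) ∧ flagged(m) → open(m)]; (10) [flies(m) ∧ signed(m) → locked(m)]. Adds open(m), locked(m).
Round 3: (3) [locked(m) ∧ mammal(m) → small(m)]; (12) [open(m) ∧ stale(m) → hot(m)]. Adds small(m), hot(m).
Round 4: (1) [hot(m) ∧ small(m) → wooden(m)]; (11) [hot(m) ∧ red(m) → visible(m)]. Adds wooden(m), visible(m).
Closure: {approved(m), bird(m), flagged(m), flies(m), has_feathers(m), hot(m), large(m), locked(m), mammal(m), open(m), ready(m), red(m), signed(m), small(m), stale(m), swims(m), valid(m), visible(m), wooden(m)} — 19 facts.

19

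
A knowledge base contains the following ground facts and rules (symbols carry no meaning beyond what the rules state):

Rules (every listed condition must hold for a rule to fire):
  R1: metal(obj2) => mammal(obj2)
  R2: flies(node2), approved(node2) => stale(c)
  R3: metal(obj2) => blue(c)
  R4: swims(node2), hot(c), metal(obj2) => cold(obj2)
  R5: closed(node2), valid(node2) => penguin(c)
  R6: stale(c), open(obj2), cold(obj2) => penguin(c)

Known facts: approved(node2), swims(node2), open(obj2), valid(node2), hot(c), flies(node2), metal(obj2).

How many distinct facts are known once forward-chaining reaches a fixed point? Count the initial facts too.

Round 1: R1 [metal(obj2) => mammal(obj2)]; R2 [flies(node2), approved(node2) => stale(c)]; R3 [metal(obj2) => blue(c)]; R4 [swims(node2), hot(c), metal(obj2) => cold(obj2)]. New: mammal(obj2), stale(c), blue(c), cold(obj2).
Round 2: R6 [stale(c), open(obj2), cold(obj2) => penguin(c)]. New: penguin(c).
Closure: {approved(node2), blue(c), cold(obj2), flies(node2), hot(c), mammal(obj2), metal(obj2), open(obj2), penguin(c), stale(c), swims(node2), valid(node2)} — 12 facts.

12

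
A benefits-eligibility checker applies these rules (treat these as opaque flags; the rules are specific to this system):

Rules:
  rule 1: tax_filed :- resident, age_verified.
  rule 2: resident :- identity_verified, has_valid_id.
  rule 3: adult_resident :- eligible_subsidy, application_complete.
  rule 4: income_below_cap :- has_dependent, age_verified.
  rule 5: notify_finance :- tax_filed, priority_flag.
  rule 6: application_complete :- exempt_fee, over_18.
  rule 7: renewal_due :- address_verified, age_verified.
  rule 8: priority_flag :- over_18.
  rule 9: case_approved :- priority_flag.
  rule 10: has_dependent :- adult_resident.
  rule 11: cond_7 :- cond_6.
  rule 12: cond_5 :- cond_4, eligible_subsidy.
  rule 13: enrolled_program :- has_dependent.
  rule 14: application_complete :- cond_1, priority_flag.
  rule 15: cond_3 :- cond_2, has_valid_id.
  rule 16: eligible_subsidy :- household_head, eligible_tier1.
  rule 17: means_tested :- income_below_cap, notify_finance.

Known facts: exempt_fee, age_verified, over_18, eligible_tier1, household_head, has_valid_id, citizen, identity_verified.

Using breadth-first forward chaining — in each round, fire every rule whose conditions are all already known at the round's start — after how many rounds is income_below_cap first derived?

4

Round 1: rule 2 [resident :- identity_verified, has_valid_id.]; rule 6 [application_complete :- exempt_fee, over_18.]; rule 8 [priority_flag :- over_18.]; rule 16 [eligible_subsidy :- household_head, eligible_tier1.]. New: resident, application_complete, priority_flag, eligible_subsidy.
Round 2: rule 1 [tax_filed :- resident, age_verified.]; rule 3 [adult_resident :- eligible_subsidy, application_complete.]; rule 9 [case_approved :- priority_flag.]. New: tax_filed, adult_resident, case_approved.
Round 3: rule 5 [notify_finance :- tax_filed, priority_flag.]; rule 10 [has_dependent :- adult_resident.]. New: notify_finance, has_dependent.
Round 4: rule 4 [income_below_cap :- has_dependent, age_verified.]; rule 13 [enrolled_program :- has_dependent.]. New: income_below_cap, enrolled_program.
income_below_cap first appears in round 4.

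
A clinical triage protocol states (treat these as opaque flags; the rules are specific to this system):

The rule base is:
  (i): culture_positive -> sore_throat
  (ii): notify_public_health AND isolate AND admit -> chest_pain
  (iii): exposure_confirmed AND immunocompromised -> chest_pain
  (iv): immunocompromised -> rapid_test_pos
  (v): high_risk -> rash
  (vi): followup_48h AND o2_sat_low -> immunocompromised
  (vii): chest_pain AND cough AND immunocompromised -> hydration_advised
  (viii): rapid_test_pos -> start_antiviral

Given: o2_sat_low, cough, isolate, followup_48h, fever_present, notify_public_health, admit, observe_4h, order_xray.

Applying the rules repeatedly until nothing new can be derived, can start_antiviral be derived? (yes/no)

yes

Round 1 — (ii), (vi), derive chest_pain, immunocompromised.
Round 2 — (iv), (vii), derive rapid_test_pos, hydration_advised.
Round 3 — (viii), derive start_antiviral.
start_antiviral appears in round 3, so it is derivable.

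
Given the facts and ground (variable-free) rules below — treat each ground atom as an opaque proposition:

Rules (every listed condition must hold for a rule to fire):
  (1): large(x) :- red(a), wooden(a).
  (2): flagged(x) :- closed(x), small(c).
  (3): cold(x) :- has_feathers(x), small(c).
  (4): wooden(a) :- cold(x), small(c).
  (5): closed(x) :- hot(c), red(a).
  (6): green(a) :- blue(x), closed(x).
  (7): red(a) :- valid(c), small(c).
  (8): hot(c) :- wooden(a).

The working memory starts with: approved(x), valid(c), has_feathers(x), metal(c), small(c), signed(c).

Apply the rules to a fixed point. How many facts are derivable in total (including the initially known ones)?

13

[1] (3) [cold(x) :- has_feathers(x), small(c).]; (7) [red(a) :- valid(c), small(c).]. ⇒ new: cold(x), red(a).
[2] (4) [wooden(a) :- cold(x), small(c).]. ⇒ new: wooden(a).
[3] (1) [large(x) :- red(a), wooden(a).]; (8) [hot(c) :- wooden(a).]. ⇒ new: large(x), hot(c).
[4] (5) [closed(x) :- hot(c), red(a).]. ⇒ new: closed(x).
[5] (2) [flagged(x) :- closed(x), small(c).]. ⇒ new: flagged(x).
Closure: {approved(x), closed(x), cold(x), flagged(x), has_feathers(x), hot(c), large(x), metal(c), red(a), signed(c), small(c), valid(c), wooden(a)} — 13 facts.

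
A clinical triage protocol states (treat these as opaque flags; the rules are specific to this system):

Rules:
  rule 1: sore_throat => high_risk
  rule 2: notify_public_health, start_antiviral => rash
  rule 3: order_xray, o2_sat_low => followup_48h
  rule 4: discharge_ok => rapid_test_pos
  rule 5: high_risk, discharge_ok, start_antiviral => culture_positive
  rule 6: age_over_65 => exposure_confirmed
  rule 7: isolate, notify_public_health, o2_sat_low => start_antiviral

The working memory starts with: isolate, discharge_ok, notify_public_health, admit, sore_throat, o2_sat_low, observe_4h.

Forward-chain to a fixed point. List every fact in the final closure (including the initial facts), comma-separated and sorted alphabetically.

admit, culture_positive, discharge_ok, high_risk, isolate, notify_public_health, o2_sat_low, observe_4h, rapid_test_pos, rash, sore_throat, start_antiviral

Round 1 — rule 1, rule 4, rule 7, derive high_risk, rapid_test_pos, start_antiviral.
Round 2 — rule 2, rule 5, derive rash, culture_positive.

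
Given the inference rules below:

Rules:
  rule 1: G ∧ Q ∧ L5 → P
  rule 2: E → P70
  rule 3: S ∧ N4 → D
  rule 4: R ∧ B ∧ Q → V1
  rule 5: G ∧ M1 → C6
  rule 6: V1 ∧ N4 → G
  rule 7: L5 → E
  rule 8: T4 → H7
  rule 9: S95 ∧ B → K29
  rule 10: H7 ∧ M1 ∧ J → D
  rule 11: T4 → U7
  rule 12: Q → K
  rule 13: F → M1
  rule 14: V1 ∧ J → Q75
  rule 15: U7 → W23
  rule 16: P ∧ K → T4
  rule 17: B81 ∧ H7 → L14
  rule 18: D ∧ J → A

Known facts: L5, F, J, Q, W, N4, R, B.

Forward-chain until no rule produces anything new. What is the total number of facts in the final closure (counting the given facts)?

[1] rule 4 [R ∧ B ∧ Q → V1]; rule 7 [L5 → E]; rule 12 [Q → K]; rule 13 [F → M1]. ⇒ new: V1, E, K, M1.
[2] rule 2 [E → P70]; rule 6 [V1 ∧ N4 → G]; rule 14 [V1 ∧ J → Q75]. ⇒ new: P70, G, Q75.
[3] rule 1 [G ∧ Q ∧ L5 → P]; rule 5 [G ∧ M1 → C6]. ⇒ new: P, C6.
[4] rule 16 [P ∧ K → T4]. ⇒ new: T4.
[5] rule 8 [T4 → H7]; rule 11 [T4 → U7]. ⇒ new: H7, U7.
[6] rule 10 [H7 ∧ M1 ∧ J → D]; rule 15 [U7 → W23]. ⇒ new: D, W23.
[7] rule 18 [D ∧ J → A]. ⇒ new: A.
Closure: {A, B, C6, D, E, F, G, H7, J, K, L5, M1, N4, P, P70, Q, Q75, R, T4, U7, V1, W, W23} — 23 facts.

23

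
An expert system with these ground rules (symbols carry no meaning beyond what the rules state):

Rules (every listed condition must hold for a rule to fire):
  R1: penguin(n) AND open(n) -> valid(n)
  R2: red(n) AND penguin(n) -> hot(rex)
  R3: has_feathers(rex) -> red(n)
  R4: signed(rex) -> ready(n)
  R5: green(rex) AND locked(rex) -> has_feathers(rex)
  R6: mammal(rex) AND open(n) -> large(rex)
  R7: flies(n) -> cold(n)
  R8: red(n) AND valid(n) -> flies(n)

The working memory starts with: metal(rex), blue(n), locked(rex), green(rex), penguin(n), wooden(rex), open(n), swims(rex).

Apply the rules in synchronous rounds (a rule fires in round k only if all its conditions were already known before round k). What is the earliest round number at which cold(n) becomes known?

[1] R1 [penguin(n) AND open(n) -> valid(n)]; R5 [green(rex) AND locked(rex) -> has_feathers(rex)]. ⇒ new: valid(n), has_feathers(rex).
[2] R3 [has_feathers(rex) -> red(n)]. ⇒ new: red(n).
[3] R2 [red(n) AND penguin(n) -> hot(rex)]; R8 [red(n) AND valid(n) -> flies(n)]. ⇒ new: hot(rex), flies(n).
[4] R7 [flies(n) -> cold(n)]. ⇒ new: cold(n).
cold(n) first appears in round 4.

4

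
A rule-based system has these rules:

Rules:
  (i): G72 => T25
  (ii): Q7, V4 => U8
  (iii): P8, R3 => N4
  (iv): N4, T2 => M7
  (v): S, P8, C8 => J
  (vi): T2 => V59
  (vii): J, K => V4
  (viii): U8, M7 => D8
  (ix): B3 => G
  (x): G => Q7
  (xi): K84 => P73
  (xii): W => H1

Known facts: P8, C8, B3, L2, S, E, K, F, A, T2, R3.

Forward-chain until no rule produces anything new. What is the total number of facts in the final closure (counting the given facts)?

20

Round 1: (iii) [P8, R3 => N4]; (v) [S, P8, C8 => J]; (vi) [T2 => V59]; (ix) [B3 => G]. New: N4, J, V59, G.
Round 2: (iv) [N4, T2 => M7]; (vii) [J, K => V4]; (x) [G => Q7]. New: M7, V4, Q7.
Round 3: (ii) [Q7, V4 => U8]. New: U8.
Round 4: (viii) [U8, M7 => D8]. New: D8.
Closure: {A, B3, C8, D8, E, F, G, J, K, L2, M7, N4, P8, Q7, R3, S, T2, U8, V4, V59} — 20 facts.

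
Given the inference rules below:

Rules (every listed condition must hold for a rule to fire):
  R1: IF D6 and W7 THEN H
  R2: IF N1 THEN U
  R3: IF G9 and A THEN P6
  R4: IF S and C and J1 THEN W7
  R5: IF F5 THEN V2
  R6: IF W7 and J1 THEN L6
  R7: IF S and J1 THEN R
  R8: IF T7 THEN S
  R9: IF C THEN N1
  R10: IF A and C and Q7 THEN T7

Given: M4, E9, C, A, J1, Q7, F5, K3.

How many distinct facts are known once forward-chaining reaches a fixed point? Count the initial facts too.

[1] R5 [IF F5 THEN V2]; R9 [IF C THEN N1]; R10 [IF A and C and Q7 THEN T7]. ⇒ new: V2, N1, T7.
[2] R2 [IF N1 THEN U]; R8 [IF T7 THEN S]. ⇒ new: U, S.
[3] R4 [IF S and C and J1 THEN W7]; R7 [IF S and J1 THEN R]. ⇒ new: W7, R.
[4] R6 [IF W7 and J1 THEN L6]. ⇒ new: L6.
Closure: {A, C, E9, F5, J1, K3, L6, M4, N1, Q7, R, S, T7, U, V2, W7} — 16 facts.

16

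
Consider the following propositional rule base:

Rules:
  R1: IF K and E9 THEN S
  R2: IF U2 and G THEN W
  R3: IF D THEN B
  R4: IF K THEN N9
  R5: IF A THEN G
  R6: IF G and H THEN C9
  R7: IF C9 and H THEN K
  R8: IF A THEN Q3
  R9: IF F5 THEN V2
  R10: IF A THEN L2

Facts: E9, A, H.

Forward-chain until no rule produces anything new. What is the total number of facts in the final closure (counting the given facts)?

10

Round 1 fires R5, R8, R10, giving G, Q3, L2.
Round 2 fires R6, giving C9.
Round 3 fires R7, giving K.
Round 4 fires R1, R4, giving S, N9.
Closure: {A, C9, E9, G, H, K, L2, N9, Q3, S} — 10 facts.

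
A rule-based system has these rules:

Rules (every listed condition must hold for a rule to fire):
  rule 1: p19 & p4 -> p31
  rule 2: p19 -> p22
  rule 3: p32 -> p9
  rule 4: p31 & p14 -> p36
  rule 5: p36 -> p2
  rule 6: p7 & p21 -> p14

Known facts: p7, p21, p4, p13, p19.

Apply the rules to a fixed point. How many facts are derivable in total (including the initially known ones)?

Round 1 fires rule 1, rule 2, rule 6, giving p31, p22, p14.
Round 2 fires rule 4, giving p36.
Round 3 fires rule 5, giving p2.
Closure: {p13, p14, p19, p2, p21, p22, p31, p36, p4, p7} — 10 facts.

10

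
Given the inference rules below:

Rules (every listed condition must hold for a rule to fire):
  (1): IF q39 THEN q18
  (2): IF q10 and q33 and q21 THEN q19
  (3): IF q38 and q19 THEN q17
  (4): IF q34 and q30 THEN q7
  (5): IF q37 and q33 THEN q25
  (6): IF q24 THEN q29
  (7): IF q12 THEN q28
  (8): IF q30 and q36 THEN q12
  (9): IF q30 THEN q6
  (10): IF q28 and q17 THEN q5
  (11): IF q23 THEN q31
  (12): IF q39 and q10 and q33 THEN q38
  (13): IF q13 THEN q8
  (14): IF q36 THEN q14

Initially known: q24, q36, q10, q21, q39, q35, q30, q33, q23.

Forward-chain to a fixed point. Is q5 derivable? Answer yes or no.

yes

Round 1: (1) [IF q39 THEN q18]; (2) [IF q10 and q33 and q21 THEN q19]; (6) [IF q24 THEN q29]; (8) [IF q30 and q36 THEN q12]; (9) [IF q30 THEN q6]; (11) [IF q23 THEN q31]; (12) [IF q39 and q10 and q33 THEN q38]; (14) [IF q36 THEN q14]. Adds q18, q19, q29, q12, q6, q31, q38, q14.
Round 2: (3) [IF q38 and q19 THEN q17]; (7) [IF q12 THEN q28]. Adds q17, q28.
Round 3: (10) [IF q28 and q17 THEN q5]. Adds q5.
q5 appears in round 3, so it is derivable.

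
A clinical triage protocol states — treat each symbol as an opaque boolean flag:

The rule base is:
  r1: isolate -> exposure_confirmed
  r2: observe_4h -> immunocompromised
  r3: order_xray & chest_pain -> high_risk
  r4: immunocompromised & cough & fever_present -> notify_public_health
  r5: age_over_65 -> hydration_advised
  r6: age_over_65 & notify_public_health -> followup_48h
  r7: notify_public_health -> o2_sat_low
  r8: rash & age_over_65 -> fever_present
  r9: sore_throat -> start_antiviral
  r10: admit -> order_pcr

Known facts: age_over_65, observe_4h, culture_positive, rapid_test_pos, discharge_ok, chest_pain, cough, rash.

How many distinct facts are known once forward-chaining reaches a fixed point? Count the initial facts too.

14

[1] r2 [observe_4h -> immunocompromised]; r5 [age_over_65 -> hydration_advised]; r8 [rash & age_over_65 -> fever_present]. ⇒ new: immunocompromised, hydration_advised, fever_present.
[2] r4 [immunocompromised & cough & fever_present -> notify_public_health]. ⇒ new: notify_public_health.
[3] r6 [age_over_65 & notify_public_health -> followup_48h]; r7 [notify_public_health -> o2_sat_low]. ⇒ new: followup_48h, o2_sat_low.
Closure: {age_over_65, chest_pain, cough, culture_positive, discharge_ok, fever_present, followup_48h, hydration_advised, immunocompromised, notify_public_health, o2_sat_low, observe_4h, rapid_test_pos, rash} — 14 facts.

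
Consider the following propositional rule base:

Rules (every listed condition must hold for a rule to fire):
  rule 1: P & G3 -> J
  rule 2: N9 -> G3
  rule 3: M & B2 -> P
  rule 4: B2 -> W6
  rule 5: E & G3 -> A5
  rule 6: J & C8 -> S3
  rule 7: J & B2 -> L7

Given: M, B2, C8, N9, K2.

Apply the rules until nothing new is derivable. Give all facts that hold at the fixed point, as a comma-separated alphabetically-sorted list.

Round 1: rule 2 [N9 -> G3]; rule 3 [M & B2 -> P]; rule 4 [B2 -> W6]. Adds G3, P, W6.
Round 2: rule 1 [P & G3 -> J]. Adds J.
Round 3: rule 6 [J & C8 -> S3]; rule 7 [J & B2 -> L7]. Adds S3, L7.

B2, C8, G3, J, K2, L7, M, N9, P, S3, W6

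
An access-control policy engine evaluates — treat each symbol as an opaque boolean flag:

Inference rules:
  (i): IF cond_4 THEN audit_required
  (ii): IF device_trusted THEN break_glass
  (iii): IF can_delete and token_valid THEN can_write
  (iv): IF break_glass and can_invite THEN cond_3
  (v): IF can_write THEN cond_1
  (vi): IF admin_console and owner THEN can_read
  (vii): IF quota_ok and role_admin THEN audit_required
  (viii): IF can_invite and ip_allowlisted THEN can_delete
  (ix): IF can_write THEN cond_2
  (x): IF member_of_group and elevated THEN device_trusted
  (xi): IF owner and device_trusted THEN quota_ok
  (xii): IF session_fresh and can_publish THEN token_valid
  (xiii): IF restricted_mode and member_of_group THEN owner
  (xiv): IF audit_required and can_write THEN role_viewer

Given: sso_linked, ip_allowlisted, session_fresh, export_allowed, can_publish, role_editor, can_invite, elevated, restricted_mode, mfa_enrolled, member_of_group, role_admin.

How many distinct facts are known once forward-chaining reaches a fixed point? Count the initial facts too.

24

Round 1: (viii) [IF can_invite and ip_allowlisted THEN can_delete]; (x) [IF member_of_group and elevated THEN device_trusted]; (xii) [IF session_fresh and can_publish THEN token_valid]; (xiii) [IF restricted_mode and member_of_group THEN owner]. New: can_delete, device_trusted, token_valid, owner.
Round 2: (ii) [IF device_trusted THEN break_glass]; (iii) [IF can_delete and token_valid THEN can_write]; (xi) [IF owner and device_trusted THEN quota_ok]. New: break_glass, can_write, quota_ok.
Round 3: (iv) [IF break_glass and can_invite THEN cond_3]; (v) [IF can_write THEN cond_1]; (vii) [IF quota_ok and role_admin THEN audit_required]; (ix) [IF can_write THEN cond_2]. New: cond_3, cond_1, audit_required, cond_2.
Round 4: (xiv) [IF audit_required and can_write THEN role_viewer]. New: role_viewer.
Closure: {audit_required, break_glass, can_delete, can_invite, can_publish, can_write, cond_1, cond_2, cond_3, device_trusted, elevated, export_allowed, ip_allowlisted, member_of_group, mfa_enrolled, owner, quota_ok, restricted_mode, role_admin, role_editor, role_viewer, session_fresh, sso_linked, token_valid} — 24 facts.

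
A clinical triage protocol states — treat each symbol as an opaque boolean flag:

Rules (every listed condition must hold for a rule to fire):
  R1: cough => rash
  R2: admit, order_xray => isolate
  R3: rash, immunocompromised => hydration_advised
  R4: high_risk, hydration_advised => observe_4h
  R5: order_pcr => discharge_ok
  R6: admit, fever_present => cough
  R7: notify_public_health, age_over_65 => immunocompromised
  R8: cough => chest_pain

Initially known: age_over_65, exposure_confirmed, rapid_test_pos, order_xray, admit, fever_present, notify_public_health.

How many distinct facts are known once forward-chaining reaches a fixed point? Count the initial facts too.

13

[1] R2 [admit, order_xray => isolate]; R6 [admit, fever_present => cough]; R7 [notify_public_health, age_over_65 => immunocompromised]. ⇒ new: isolate, cough, immunocompromised.
[2] R1 [cough => rash]; R8 [cough => chest_pain]. ⇒ new: rash, chest_pain.
[3] R3 [rash, immunocompromised => hydration_advised]. ⇒ new: hydration_advised.
Closure: {admit, age_over_65, chest_pain, cough, exposure_confirmed, fever_present, hydration_advised, immunocompromised, isolate, notify_public_health, order_xray, rapid_test_pos, rash} — 13 facts.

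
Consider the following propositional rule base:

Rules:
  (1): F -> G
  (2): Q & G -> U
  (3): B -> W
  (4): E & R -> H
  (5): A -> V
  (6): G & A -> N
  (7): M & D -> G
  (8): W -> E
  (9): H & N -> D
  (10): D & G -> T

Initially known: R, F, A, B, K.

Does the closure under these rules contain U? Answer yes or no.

Round 1: (1) [F -> G]; (3) [B -> W]; (5) [A -> V]. Adds G, W, V.
Round 2: (6) [G & A -> N]; (8) [W -> E]. Adds N, E.
Round 3: (4) [E & R -> H]. Adds H.
Round 4: (9) [H & N -> D]. Adds D.
Round 5: (10) [D & G -> T]. Adds T.
Fixed point reached. U is concluded only by (2); (2) needs Q (never derived).

no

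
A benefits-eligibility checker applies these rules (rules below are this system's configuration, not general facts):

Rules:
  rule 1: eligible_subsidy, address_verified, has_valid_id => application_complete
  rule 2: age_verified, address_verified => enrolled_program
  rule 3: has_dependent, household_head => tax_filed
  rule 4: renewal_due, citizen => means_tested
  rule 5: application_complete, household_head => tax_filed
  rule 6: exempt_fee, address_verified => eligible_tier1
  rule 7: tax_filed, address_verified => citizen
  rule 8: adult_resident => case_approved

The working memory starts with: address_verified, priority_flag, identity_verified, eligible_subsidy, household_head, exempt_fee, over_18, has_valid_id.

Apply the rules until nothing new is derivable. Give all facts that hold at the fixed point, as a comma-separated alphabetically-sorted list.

address_verified, application_complete, citizen, eligible_subsidy, eligible_tier1, exempt_fee, has_valid_id, household_head, identity_verified, over_18, priority_flag, tax_filed

Round 1 — rule 1, rule 6, derive application_complete, eligible_tier1.
Round 2 — rule 5, derive tax_filed.
Round 3 — rule 7, derive citizen.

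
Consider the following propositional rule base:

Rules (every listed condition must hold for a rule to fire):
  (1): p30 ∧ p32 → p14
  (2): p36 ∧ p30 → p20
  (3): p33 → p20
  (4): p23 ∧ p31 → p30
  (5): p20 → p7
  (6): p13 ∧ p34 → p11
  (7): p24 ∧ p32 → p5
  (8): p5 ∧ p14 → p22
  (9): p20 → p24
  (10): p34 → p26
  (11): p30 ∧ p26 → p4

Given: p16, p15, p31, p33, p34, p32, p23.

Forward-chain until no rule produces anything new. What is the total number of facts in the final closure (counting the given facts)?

16

Round 1: (3) [p33 → p20]; (4) [p23 ∧ p31 → p30]; (10) [p34 → p26]. Adds p20, p30, p26.
Round 2: (1) [p30 ∧ p32 → p14]; (5) [p20 → p7]; (9) [p20 → p24]; (11) [p30 ∧ p26 → p4]. Adds p14, p7, p24, p4.
Round 3: (7) [p24 ∧ p32 → p5]. Adds p5.
Round 4: (8) [p5 ∧ p14 → p22]. Adds p22.
Closure: {p14, p15, p16, p20, p22, p23, p24, p26, p30, p31, p32, p33, p34, p4, p5, p7} — 16 facts.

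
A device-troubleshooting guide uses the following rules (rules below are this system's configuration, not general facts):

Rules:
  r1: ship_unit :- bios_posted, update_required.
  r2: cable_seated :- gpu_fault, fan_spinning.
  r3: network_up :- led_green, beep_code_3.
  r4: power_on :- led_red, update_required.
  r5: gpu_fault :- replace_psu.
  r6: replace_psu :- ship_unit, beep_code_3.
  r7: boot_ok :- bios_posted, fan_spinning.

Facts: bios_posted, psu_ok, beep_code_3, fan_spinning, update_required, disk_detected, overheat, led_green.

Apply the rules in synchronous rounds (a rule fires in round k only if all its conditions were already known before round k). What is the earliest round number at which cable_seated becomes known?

4

[1] r1 [ship_unit :- bios_posted, update_required.]; r3 [network_up :- led_green, beep_code_3.]; r7 [boot_ok :- bios_posted, fan_spinning.]. ⇒ new: ship_unit, network_up, boot_ok.
[2] r6 [replace_psu :- ship_unit, beep_code_3.]. ⇒ new: replace_psu.
[3] r5 [gpu_fault :- replace_psu.]. ⇒ new: gpu_fault.
[4] r2 [cable_seated :- gpu_fault, fan_spinning.]. ⇒ new: cable_seated.
cable_seated first appears in round 4.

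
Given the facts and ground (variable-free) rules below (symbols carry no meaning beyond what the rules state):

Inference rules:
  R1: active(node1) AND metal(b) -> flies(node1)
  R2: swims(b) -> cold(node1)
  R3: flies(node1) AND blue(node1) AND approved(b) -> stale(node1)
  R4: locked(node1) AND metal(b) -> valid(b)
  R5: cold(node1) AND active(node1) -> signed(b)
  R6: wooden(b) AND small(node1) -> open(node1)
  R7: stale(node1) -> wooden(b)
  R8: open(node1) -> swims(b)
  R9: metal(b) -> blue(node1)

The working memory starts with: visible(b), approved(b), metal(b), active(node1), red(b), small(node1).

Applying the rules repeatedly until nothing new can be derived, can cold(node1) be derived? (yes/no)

yes

Round 1 — R1, R9, derive flies(node1), blue(node1).
Round 2 — R3, derive stale(node1).
Round 3 — R7, derive wooden(b).
Round 4 — R6, derive open(node1).
Round 5 — R8, derive swims(b).
Round 6 — R2, derive cold(node1).
Round 7 — R5, derive signed(b).
cold(node1) appears in round 6, so it is derivable.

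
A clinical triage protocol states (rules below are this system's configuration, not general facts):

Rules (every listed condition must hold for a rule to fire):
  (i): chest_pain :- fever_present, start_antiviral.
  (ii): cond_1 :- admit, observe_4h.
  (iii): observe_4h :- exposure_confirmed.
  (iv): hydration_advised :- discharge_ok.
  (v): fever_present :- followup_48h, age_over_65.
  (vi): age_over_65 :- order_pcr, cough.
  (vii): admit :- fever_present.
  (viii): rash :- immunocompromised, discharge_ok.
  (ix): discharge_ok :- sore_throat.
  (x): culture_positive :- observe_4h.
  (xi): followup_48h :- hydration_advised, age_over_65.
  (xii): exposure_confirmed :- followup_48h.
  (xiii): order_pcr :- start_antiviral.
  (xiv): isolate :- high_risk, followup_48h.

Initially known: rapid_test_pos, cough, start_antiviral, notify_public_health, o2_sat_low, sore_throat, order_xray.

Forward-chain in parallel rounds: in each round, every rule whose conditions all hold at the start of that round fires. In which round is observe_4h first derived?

Round 1: (ix) [discharge_ok :- sore_throat.]; (xiii) [order_pcr :- start_antiviral.]. Adds discharge_ok, order_pcr.
Round 2: (iv) [hydration_advised :- discharge_ok.]; (vi) [age_over_65 :- order_pcr, cough.]. Adds hydration_advised, age_over_65.
Round 3: (xi) [followup_48h :- hydration_advised, age_over_65.]. Adds followup_48h.
Round 4: (v) [fever_present :- followup_48h, age_over_65.]; (xii) [exposure_confirmed :- followup_48h.]. Adds fever_present, exposure_confirmed.
Round 5: (i) [chest_pain :- fever_present, start_antiviral.]; (iii) [observe_4h :- exposure_confirmed.]; (vii) [admit :- fever_present.]. Adds chest_pain, observe_4h, admit.
observe_4h first appears in round 5.

5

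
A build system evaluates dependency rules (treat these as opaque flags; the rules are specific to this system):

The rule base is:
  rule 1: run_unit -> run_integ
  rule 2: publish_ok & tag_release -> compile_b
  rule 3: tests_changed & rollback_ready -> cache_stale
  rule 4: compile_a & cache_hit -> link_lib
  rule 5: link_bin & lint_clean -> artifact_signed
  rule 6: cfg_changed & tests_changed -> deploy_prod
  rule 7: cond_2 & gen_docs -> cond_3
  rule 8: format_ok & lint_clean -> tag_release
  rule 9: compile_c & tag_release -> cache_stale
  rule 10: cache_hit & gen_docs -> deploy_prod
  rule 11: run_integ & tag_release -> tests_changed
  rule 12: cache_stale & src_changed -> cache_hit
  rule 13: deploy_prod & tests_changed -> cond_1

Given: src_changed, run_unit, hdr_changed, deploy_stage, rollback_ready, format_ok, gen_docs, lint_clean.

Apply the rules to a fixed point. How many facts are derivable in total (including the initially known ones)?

15

Round 1 — rule 1, rule 8, derive run_integ, tag_release.
Round 2 — rule 11, derive tests_changed.
Round 3 — rule 3, derive cache_stale.
Round 4 — rule 12, derive cache_hit.
Round 5 — rule 10, derive deploy_prod.
Round 6 — rule 13, derive cond_1.
Closure: {cache_hit, cache_stale, cond_1, deploy_prod, deploy_stage, format_ok, gen_docs, hdr_changed, lint_clean, rollback_ready, run_integ, run_unit, src_changed, tag_release, tests_changed} — 15 facts.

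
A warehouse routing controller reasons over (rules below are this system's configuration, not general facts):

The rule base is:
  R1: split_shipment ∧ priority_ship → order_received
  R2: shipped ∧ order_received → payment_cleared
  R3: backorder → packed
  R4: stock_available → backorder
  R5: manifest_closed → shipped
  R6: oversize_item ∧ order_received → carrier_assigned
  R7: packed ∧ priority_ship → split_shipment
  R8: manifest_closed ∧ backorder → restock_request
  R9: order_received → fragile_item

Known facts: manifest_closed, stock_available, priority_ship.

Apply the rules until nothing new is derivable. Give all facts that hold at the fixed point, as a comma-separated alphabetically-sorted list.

[1] R4 [stock_available → backorder]; R5 [manifest_closed → shipped]. ⇒ new: backorder, shipped.
[2] R3 [backorder → packed]; R8 [manifest_closed ∧ backorder → restock_request]. ⇒ new: packed, restock_request.
[3] R7 [packed ∧ priority_ship → split_shipment]. ⇒ new: split_shipment.
[4] R1 [split_shipment ∧ priority_ship → order_received]. ⇒ new: order_received.
[5] R2 [shipped ∧ order_received → payment_cleared]; R9 [order_received → fragile_item]. ⇒ new: payment_cleared, fragile_item.

backorder, fragile_item, manifest_closed, order_received, packed, payment_cleared, priority_ship, restock_request, shipped, split_shipment, stock_available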